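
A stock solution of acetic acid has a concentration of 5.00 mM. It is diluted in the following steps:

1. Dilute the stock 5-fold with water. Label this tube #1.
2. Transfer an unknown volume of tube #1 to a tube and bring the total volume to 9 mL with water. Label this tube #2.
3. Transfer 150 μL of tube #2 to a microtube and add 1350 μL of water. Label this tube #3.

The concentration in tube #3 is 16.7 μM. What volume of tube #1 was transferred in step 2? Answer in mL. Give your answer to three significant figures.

Step 1: 5-fold → factor 5
Step 2: v brought to 9 mL → factor = 9 mL/v
Step 3: 150 μL + 1350 μL = 1500 μL total → factor 1500/150 = 10
Product of known-step factors = 50
Overall factor = 5.00 mM / (16.7 μM) = 299.4
Step-2 factor = 299.4 / 50 = 5.988
v = 9 mL / 5.988 = 1.50 mL

1.50 mL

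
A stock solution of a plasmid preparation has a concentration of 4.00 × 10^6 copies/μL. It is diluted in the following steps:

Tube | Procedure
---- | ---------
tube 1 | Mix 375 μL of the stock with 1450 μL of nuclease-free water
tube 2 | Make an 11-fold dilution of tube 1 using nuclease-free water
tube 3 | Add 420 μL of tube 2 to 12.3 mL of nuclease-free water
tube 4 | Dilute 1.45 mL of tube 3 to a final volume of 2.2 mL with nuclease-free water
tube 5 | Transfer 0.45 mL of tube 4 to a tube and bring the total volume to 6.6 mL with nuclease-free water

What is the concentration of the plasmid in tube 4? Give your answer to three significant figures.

Step 1: 375 μL + 1450 μL = 1825 μL total → factor 1825/375 = 4.8667
Step 2: 11-fold → factor 11
Step 3: 420 μL + 12.3 mL = 12720 μL total → factor 12720/420 = 30.286
Step 4: 1.45 mL brought to 2.2 mL → factor 2.2/1.45 = 1.5172
Dilution factor through tube 4 = 4.8667 × 11 × 30.286 × 1.5172 = 2459.9
[tube 4] = 4.00 × 10^6 copies/μL / 2459.9 = 1.63 × 10^3 copies/μL

1.63 × 10^3 copies/μL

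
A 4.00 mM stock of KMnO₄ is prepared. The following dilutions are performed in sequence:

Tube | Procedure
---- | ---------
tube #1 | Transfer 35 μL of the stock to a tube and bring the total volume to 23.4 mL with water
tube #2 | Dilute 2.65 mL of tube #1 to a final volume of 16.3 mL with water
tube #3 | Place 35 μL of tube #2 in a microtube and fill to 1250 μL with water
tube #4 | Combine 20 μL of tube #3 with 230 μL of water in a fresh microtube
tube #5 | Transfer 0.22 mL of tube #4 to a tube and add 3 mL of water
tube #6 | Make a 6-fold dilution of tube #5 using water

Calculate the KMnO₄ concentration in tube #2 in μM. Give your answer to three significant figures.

0.973 μM

Step 1: 35 μL brought to 23.4 mL → factor 23400/35 = 668.57
Step 2: 2.65 mL brought to 16.3 mL → factor 16.3/2.65 = 6.1509
Dilution factor through tube #2 = 668.57 × 6.1509 = 4112.3
[tube #2] = 4.00 mM / 4112.3 = 0.0009727 mM = 0.973 μM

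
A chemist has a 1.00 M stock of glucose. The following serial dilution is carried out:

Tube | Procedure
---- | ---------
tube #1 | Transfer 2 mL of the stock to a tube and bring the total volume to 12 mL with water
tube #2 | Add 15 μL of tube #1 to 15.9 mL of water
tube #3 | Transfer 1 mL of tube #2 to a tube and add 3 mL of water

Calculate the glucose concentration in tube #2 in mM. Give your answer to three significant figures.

Step 1: 2 mL brought to 12 mL → factor 12/2 = 6
Step 2: 15 μL + 15.9 mL = 15915 μL total → factor 15915/15 = 1061
Dilution factor through tube #2 = 6 × 1061 = 6366
[tube #2] = 1.00 M / 6366 = 0.0001571 M = 0.157 mM

0.157 mM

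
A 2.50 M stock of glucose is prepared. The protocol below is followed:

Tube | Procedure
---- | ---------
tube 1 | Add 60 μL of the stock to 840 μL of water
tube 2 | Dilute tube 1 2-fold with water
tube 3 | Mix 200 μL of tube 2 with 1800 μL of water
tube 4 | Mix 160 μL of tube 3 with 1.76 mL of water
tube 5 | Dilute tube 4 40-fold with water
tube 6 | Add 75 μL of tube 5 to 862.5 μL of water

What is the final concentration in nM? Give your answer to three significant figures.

1.39 × 10^3 nM

Step 1: 60 μL + 840 μL = 900 μL total → factor 900/60 = 15
Step 2: 2-fold → factor 2
Step 3: 200 μL + 1800 μL = 2000 μL total → factor 2000/200 = 10
Step 4: 160 μL + 1.76 mL = 1920 μL total → factor 1920/160 = 12
Step 5: 40-fold → factor 40
Step 6: 75 μL + 862.5 μL = 937.5 μL total → factor 937.5/75 = 12.5
Overall dilution factor = 15 × 2 × 10 × 12 × 40 × 12.5 = 1.8 × 10^6
Final = 2.50 M / 1.8 × 10^6 = 1.389 × 10^-6 M = 1.39 × 10^3 nM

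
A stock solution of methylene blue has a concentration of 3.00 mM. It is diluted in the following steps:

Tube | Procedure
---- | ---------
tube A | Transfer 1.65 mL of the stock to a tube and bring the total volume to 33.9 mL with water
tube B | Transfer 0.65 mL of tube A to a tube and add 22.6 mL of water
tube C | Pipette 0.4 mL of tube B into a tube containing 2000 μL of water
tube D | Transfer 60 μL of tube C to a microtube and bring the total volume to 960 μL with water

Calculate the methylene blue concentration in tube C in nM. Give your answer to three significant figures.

Step 1: 1.65 mL brought to 33.9 mL → factor 33.9/1.65 = 20.545
Step 2: 0.65 mL + 22.6 mL = 23.25 mL total → factor 23.25/0.65 = 35.769
Step 3: 0.4 mL + 2000 μL = 2.4 mL total → factor 2.4/0.4 = 6
Dilution factor through tube C = 20.545 × 35.769 × 6 = 4409.4
[tube C] = 3.00 mM / 4409.4 = 0.0006804 mM = 680 nM

680 nM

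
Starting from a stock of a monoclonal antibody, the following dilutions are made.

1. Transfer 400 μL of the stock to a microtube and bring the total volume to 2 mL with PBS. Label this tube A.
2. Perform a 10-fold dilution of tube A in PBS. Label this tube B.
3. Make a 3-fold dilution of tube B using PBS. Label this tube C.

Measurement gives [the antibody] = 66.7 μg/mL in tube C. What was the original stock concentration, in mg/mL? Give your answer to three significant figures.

10.0 mg/mL

Step 1: 400 μL brought to 2 mL → factor 2000/400 = 5
Step 2: 10-fold → factor 10
Step 3: 3-fold → factor 3
Overall dilution factor = 5 × 10 × 3 = 150
Stock = 66.7 μg/mL × 150 = 1.000 × 10^4 μg/mL = 10.0 mg/mL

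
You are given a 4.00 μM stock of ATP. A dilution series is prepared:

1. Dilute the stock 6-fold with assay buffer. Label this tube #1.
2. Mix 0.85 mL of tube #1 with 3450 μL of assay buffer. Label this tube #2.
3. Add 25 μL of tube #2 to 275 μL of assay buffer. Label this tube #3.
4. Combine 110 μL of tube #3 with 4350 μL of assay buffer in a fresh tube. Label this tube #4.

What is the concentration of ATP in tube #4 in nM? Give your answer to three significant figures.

Step 1: 6-fold → factor 6
Step 2: 0.85 mL + 3450 μL = 4.3 mL total → factor 4.3/0.85 = 5.0588
Step 3: 25 μL + 275 μL = 300 μL total → factor 300/25 = 12
Step 4: 110 μL + 4350 μL = 4460 μL total → factor 4460/110 = 40.545
Overall dilution factor = 6 × 5.0588 × 12 × 40.545 = 14768
Final = 4.00 μM / 14768 = 0.0002709 μM = 0.271 nM

0.271 nM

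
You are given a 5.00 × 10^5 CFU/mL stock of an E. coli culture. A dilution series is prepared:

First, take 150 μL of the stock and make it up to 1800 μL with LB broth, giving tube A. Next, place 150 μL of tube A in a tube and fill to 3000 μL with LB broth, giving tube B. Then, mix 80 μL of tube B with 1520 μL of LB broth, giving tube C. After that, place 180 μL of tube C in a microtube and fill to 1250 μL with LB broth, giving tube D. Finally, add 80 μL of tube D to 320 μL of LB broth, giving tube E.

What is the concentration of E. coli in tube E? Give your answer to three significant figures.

Step 1: 150 μL brought to 1800 μL → factor 1800/150 = 12
Step 2: 150 μL brought to 3000 μL → factor 3000/150 = 20
Step 3: 80 μL + 1520 μL = 1600 μL total → factor 1600/80 = 20
Step 4: 180 μL brought to 1250 μL → factor 1250/180 = 6.9444
Step 5: 80 μL + 320 μL = 400 μL total → factor 400/80 = 5
Overall dilution factor = 12 × 20 × 20 × 6.9444 × 5 = 1.6667 × 10^5
Final = 5.00 × 10^5 CFU/mL / 1.6667 × 10^5 = 3.00 CFU/mL

3.00 CFU/mL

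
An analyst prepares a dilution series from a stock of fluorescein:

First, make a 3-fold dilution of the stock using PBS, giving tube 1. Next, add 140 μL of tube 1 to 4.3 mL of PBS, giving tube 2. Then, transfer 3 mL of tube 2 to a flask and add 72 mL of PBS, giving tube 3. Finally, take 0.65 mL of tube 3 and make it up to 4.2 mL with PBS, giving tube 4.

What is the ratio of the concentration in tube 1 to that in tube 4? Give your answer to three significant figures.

Step 1: 3-fold → factor 3
Step 2: 140 μL + 4.3 mL = 4440 μL total → factor 4440/140 = 31.714
Step 3: 3 mL + 72 mL = 75 mL total → factor 75/3 = 25
Step 4: 0.65 mL brought to 4.2 mL → factor 4.2/0.65 = 6.4615
Dilution factor to tube 1 = 3; to tube 4 = 15369
[tube 1]/[tube 4] = (factor to tube 4)/(factor to tube 1) = 15369/3 = 5.12 × 10^3

5.12 × 10^3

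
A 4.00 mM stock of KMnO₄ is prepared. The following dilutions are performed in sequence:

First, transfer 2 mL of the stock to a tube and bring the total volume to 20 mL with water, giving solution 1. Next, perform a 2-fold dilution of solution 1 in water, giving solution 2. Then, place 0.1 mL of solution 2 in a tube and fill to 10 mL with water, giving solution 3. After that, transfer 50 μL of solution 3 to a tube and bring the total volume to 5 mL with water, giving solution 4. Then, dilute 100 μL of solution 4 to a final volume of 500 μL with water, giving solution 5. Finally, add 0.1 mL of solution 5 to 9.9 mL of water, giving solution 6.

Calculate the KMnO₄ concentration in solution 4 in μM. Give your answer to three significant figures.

0.0200 μM

Step 1: 2 mL brought to 20 mL → factor 20/2 = 10
Step 2: 2-fold → factor 2
Step 3: 0.1 mL brought to 10 mL → factor 10/0.1 = 100
Step 4: 50 μL brought to 5 mL → factor 5000/50 = 100
Dilution factor through solution 4 = 10 × 2 × 100 × 100 = 2 × 10^5
[solution 4] = 4.00 mM / 2 × 10^5 = 2.000 × 10^-5 mM = 0.0200 μM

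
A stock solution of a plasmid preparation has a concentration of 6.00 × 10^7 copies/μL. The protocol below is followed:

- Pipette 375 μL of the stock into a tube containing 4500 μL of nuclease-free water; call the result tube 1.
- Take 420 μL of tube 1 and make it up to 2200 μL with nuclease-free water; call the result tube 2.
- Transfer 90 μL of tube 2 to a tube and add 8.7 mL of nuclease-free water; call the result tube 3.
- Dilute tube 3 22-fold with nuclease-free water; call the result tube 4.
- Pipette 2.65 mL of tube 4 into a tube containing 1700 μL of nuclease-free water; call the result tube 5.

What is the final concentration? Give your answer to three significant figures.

Step 1: 375 μL + 4500 μL = 4875 μL total → factor 4875/375 = 13
Step 2: 420 μL brought to 2200 μL → factor 2200/420 = 5.2381
Step 3: 90 μL + 8.7 mL = 8790 μL total → factor 8790/90 = 97.667
Step 4: 22-fold → factor 22
Step 5: 2.65 mL + 1700 μL = 4.35 mL total → factor 4.35/2.65 = 1.6415
Overall dilution factor = 13 × 5.2381 × 97.667 × 22 × 1.6415 = 2.4018 × 10^5
Final = 6.00 × 10^7 copies/μL / 2.4018 × 10^5 = 250 copies/μL

250 copies/μL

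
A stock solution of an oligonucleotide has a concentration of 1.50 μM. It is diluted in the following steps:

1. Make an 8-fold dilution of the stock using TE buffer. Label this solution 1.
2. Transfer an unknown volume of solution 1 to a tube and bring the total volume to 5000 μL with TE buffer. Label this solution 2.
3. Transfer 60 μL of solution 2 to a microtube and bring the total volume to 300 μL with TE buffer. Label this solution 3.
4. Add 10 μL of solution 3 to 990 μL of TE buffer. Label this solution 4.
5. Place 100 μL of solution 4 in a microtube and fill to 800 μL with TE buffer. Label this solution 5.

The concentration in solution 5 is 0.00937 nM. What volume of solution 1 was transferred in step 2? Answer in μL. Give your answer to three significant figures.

Step 1: 8-fold → factor 8
Step 2: v brought to 5000 μL → factor = 5000 μL/v
Step 3: 60 μL brought to 300 μL → factor 300/60 = 5
Step 4: 10 μL + 990 μL = 1000 μL total → factor 1000/10 = 100
Step 5: 100 μL brought to 800 μL → factor 800/100 = 8
Product of known-step factors = 32000
Overall factor = 1.50 μM / (0.00937 nM) = 1.6009 × 10^5
Step-2 factor = 1.6009 × 10^5 / 32000 = 5.0027
v = 5000 μL / 5.0027 = 999 μL

999 μL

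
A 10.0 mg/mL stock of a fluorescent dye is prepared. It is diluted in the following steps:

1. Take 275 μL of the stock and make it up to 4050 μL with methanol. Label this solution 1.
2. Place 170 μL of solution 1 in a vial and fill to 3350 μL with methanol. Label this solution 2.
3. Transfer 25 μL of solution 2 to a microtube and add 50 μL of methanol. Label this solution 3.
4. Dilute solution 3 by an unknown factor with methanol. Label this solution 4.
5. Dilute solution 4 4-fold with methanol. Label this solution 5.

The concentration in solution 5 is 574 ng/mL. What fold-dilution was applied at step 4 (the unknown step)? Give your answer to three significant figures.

Step 1: 275 μL brought to 4050 μL → factor 4050/275 = 14.727
Step 2: 170 μL brought to 3350 μL → factor 3350/170 = 19.706
Step 3: 25 μL + 50 μL = 75 μL total → factor 75/25 = 3
Step 4: unknown factor x
Step 5: 4-fold → factor 4
Product of known-step factors = 3482.6
Overall factor = 10.0 mg/mL / (574 ng/mL) = 17422
x = 17422 / 3482.6 = 5.00

5.00-fold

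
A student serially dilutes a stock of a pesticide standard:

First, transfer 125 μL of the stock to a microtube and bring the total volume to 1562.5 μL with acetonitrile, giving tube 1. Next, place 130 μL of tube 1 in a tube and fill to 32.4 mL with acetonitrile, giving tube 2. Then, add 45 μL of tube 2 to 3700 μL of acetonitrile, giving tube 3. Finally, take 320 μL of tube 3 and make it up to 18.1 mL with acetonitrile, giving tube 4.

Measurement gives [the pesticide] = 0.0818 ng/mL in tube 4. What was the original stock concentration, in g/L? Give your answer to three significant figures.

Step 1: 125 μL brought to 1562.5 μL → factor 1562.5/125 = 12.5
Step 2: 130 μL brought to 32.4 mL → factor 32400/130 = 249.23
Step 3: 45 μL + 3700 μL = 3745 μL total → factor 3745/45 = 83.222
Step 4: 320 μL brought to 18.1 mL → factor 18100/320 = 56.562
Overall dilution factor = 12.5 × 249.23 × 83.222 × 56.562 = 1.4665 × 10^7
Stock = 0.0818 ng/mL × 1.4665 × 10^7 = 1.200 × 10^6 ng/mL = 1.20 g/L

1.20 g/L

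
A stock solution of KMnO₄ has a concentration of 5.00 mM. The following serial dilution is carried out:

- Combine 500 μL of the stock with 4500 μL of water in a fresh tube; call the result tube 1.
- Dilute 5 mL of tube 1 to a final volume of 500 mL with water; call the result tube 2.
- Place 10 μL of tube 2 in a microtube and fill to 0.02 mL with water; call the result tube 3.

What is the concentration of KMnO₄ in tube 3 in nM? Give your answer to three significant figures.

Step 1: 500 μL + 4500 μL = 5000 μL total → factor 5000/500 = 10
Step 2: 5 mL brought to 500 mL → factor 500/5 = 100
Step 3: 10 μL brought to 0.02 mL → factor 20/10 = 2
Overall dilution factor = 10 × 100 × 2 = 2000
Final = 5.00 mM / 2000 = 0.002500 mM = 2.50 × 10^3 nM

2.50 × 10^3 nM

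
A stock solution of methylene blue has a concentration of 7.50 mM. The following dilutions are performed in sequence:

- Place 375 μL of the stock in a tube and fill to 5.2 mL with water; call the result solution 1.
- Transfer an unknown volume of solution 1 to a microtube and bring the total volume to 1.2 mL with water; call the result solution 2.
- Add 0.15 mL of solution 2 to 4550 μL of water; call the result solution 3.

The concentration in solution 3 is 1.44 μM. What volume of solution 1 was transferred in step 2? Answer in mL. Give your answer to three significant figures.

0.100 mL

Step 1: 375 μL brought to 5.2 mL → factor 5200/375 = 13.867
Step 2: v brought to 1.2 mL → factor = 1.2 mL/v
Step 3: 0.15 mL + 4550 μL = 4.7 mL total → factor 4.7/0.15 = 31.333
Product of known-step factors = 434.49
Overall factor = 7.50 mM / (1.44 μM) = 5208.3
Step-2 factor = 5208.3 / 434.49 = 11.987
v = 1.2 mL / 11.987 = 0.100 mL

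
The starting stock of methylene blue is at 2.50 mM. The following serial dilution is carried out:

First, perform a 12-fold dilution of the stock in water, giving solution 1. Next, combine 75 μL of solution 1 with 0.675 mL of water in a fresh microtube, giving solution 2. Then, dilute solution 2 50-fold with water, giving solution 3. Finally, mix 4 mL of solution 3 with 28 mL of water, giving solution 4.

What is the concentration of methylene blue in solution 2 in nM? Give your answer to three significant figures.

Step 1: 12-fold → factor 12
Step 2: 75 μL + 0.675 mL = 750 μL total → factor 750/75 = 10
Dilution factor through solution 2 = 12 × 10 = 120
[solution 2] = 2.50 mM / 120 = 0.02083 mM = 2.08 × 10^4 nM

2.08 × 10^4 nM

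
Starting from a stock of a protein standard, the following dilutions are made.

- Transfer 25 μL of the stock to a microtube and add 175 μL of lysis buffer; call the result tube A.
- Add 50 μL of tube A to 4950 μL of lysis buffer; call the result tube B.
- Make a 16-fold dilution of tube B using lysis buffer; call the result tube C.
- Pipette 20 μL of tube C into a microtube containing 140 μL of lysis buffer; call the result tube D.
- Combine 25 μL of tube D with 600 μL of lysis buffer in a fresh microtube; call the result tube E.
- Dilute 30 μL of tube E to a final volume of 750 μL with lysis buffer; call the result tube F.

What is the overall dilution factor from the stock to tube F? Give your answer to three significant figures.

Step 1: 25 μL + 175 μL = 200 μL total → factor 200/25 = 8
Step 2: 50 μL + 4950 μL = 5000 μL total → factor 5000/50 = 100
Step 3: 16-fold → factor 16
Step 4: 20 μL + 140 μL = 160 μL total → factor 160/20 = 8
Step 5: 25 μL + 600 μL = 625 μL total → factor 625/25 = 25
Step 6: 30 μL brought to 750 μL → factor 750/30 = 25
Overall dilution factor = 8 × 100 × 16 × 8 × 25 × 25 = 6.4 × 10^7

6.40 × 10^7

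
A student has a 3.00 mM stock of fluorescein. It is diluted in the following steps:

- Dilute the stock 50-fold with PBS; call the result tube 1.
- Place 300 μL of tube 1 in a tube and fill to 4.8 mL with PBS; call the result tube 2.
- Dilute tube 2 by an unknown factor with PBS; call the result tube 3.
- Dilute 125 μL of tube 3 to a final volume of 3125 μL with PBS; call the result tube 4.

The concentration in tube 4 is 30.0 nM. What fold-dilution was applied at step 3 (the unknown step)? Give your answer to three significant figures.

5.00-fold

Step 1: 50-fold → factor 50
Step 2: 300 μL brought to 4.8 mL → factor 4800/300 = 16
Step 3: unknown factor x
Step 4: 125 μL brought to 3125 μL → factor 3125/125 = 25
Product of known-step factors = 20000
Overall factor = 3.00 mM / (30.0 nM) = 1 × 10^5
x = 1 × 10^5 / 20000 = 5.00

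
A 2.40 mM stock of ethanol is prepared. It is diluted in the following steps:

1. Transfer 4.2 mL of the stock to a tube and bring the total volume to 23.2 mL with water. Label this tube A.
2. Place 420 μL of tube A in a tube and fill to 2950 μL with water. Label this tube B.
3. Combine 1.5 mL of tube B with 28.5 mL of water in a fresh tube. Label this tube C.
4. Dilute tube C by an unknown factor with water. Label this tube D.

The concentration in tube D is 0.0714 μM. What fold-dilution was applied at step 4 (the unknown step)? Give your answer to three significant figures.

43.3-fold

Step 1: 4.2 mL brought to 23.2 mL → factor 23.2/4.2 = 5.5238
Step 2: 420 μL brought to 2950 μL → factor 2950/420 = 7.0238
Step 3: 1.5 mL + 28.5 mL = 30 mL total → factor 30/1.5 = 20
Step 4: unknown factor x
Product of known-step factors = 775.96
Overall factor = 2.40 mM / (0.0714 μM) = 33613
x = 33613 / 775.96 = 43.3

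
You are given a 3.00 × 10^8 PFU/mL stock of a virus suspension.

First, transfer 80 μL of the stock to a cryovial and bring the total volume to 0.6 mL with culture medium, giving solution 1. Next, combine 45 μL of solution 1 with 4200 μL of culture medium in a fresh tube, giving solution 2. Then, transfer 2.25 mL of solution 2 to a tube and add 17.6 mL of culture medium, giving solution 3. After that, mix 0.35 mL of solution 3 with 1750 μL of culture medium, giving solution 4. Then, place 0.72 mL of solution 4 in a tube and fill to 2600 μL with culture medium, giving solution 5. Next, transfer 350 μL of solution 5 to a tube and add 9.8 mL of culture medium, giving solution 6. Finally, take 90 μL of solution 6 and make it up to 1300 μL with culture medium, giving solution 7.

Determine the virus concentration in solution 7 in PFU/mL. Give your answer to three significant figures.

Step 1: 80 μL brought to 0.6 mL → factor 600/80 = 7.5
Step 2: 45 μL + 4200 μL = 4245 μL total → factor 4245/45 = 94.333
Step 3: 2.25 mL + 17.6 mL = 19.85 mL total → factor 19.85/2.25 = 8.8222
Step 4: 0.35 mL + 1750 μL = 2.1 mL total → factor 2.1/0.35 = 6
Step 5: 0.72 mL brought to 2600 μL → factor 2.6/0.72 = 3.6111
Step 6: 350 μL + 9.8 mL = 10150 μL total → factor 10150/350 = 29
Step 7: 90 μL brought to 1300 μL → factor 1300/90 = 14.444
Overall dilution factor = 7.5 × 94.333 × 8.8222 × 6 × 3.6111 × 29 × 14.444 = 5.6649 × 10^7
Final = 3.00 × 10^8 PFU/mL / 5.6649 × 10^7 = 5.30 PFU/mL

5.30 PFU/mL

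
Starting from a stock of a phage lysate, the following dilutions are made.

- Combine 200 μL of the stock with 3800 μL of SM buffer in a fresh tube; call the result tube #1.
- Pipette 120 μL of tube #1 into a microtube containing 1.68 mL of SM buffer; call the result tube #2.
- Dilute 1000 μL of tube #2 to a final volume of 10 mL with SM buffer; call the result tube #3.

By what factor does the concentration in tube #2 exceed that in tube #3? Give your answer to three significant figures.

Step 1: 200 μL + 3800 μL = 4000 μL total → factor 4000/200 = 20
Step 2: 120 μL + 1.68 mL = 1800 μL total → factor 1800/120 = 15
Step 3: 1000 μL brought to 10 mL → factor 10000/1000 = 10
Dilution factor to tube #2 = 300; to tube #3 = 3000
[tube #2]/[tube #3] = (factor to tube #3)/(factor to tube #2) = 3000/300 = 10.0

10.0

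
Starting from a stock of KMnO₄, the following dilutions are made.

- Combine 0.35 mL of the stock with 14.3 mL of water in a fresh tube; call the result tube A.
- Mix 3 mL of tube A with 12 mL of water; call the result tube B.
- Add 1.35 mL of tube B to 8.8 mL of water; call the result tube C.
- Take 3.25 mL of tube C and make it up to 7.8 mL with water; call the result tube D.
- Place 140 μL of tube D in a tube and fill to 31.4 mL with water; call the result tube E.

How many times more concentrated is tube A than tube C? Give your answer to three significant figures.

37.6

Step 1: 0.35 mL + 14.3 mL = 14.65 mL total → factor 14.65/0.35 = 41.857
Step 2: 3 mL + 12 mL = 15 mL total → factor 15/3 = 5
Step 3: 1.35 mL + 8.8 mL = 10.15 mL total → factor 10.15/1.35 = 7.5185
Dilution factor to tube A = 41.857; to tube C = 1573.5
[tube A]/[tube C] = (factor to tube C)/(factor to tube A) = 1573.5/41.857 = 37.6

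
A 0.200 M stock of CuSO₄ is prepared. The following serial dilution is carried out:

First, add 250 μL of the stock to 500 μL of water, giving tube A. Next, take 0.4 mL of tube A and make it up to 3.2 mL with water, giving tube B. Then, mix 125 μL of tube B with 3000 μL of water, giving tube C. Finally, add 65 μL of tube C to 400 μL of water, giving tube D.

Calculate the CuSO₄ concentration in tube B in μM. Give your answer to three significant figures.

Step 1: 250 μL + 500 μL = 750 μL total → factor 750/250 = 3
Step 2: 0.4 mL brought to 3.2 mL → factor 3.2/0.4 = 8
Dilution factor through tube B = 3 × 8 = 24
[tube B] = 0.200 M / 24 = 0.008333 M = 8.33 × 10^3 μM

8.33 × 10^3 μM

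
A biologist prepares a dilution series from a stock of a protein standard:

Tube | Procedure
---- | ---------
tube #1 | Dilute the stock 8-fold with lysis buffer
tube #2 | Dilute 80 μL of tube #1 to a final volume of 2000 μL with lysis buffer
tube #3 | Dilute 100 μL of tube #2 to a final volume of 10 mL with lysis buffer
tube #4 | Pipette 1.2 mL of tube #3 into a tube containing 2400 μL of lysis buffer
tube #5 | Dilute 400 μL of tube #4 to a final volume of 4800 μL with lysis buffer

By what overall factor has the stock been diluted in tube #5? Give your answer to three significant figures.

Step 1: 8-fold → factor 8
Step 2: 80 μL brought to 2000 μL → factor 2000/80 = 25
Step 3: 100 μL brought to 10 mL → factor 10000/100 = 100
Step 4: 1.2 mL + 2400 μL = 3.6 mL total → factor 3.6/1.2 = 3
Step 5: 400 μL brought to 4800 μL → factor 4800/400 = 12
Overall dilution factor = 8 × 25 × 100 × 3 × 12 = 7.2 × 10^5

7.20 × 10^5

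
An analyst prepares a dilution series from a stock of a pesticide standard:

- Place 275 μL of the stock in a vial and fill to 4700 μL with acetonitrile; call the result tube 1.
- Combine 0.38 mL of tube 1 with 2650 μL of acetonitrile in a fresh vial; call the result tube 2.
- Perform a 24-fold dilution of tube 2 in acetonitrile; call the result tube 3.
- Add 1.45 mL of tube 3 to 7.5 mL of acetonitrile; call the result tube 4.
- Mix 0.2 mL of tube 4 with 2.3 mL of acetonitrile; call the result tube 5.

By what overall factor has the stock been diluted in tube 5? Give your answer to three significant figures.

Step 1: 275 μL brought to 4700 μL → factor 4700/275 = 17.091
Step 2: 0.38 mL + 2650 μL = 3.03 mL total → factor 3.03/0.38 = 7.9737
Step 3: 24-fold → factor 24
Step 4: 1.45 mL + 7.5 mL = 8.95 mL total → factor 8.95/1.45 = 6.1724
Step 5: 0.2 mL + 2.3 mL = 2.5 mL total → factor 2.5/0.2 = 12.5
Overall dilution factor = 17.091 × 7.9737 × 24 × 6.1724 × 12.5 = 2.5235 × 10^5

2.52 × 10^5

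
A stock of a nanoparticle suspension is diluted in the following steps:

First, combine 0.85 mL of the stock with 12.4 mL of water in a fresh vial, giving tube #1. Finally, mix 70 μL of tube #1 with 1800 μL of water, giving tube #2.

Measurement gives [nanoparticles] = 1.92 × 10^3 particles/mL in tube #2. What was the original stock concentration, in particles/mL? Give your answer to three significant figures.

8.00 × 10^5 particles/mL

Step 1: 0.85 mL + 12.4 mL = 13.25 mL total → factor 13.25/0.85 = 15.588
Step 2: 70 μL + 1800 μL = 1870 μL total → factor 1870/70 = 26.714
Overall dilution factor = 15.588 × 26.714 = 416.43
Stock = 1.92 × 10^3 particles/mL × 416.43 = 8.00 × 10^5 particles/mL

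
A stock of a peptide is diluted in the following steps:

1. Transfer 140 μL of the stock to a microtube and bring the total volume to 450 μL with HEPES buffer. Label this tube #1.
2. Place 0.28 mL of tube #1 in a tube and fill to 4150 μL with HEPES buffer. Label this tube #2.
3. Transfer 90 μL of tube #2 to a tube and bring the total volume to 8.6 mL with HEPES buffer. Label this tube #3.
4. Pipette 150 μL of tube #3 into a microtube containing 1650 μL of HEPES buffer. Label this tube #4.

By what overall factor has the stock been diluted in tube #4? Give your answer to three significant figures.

Step 1: 140 μL brought to 450 μL → factor 450/140 = 3.2143
Step 2: 0.28 mL brought to 4150 μL → factor 4.15/0.28 = 14.821
Step 3: 90 μL brought to 8.6 mL → factor 8600/90 = 95.556
Step 4: 150 μL + 1650 μL = 1800 μL total → factor 1800/150 = 12
Overall dilution factor = 3.2143 × 14.821 × 95.556 × 12 = 54628

5.46 × 10^4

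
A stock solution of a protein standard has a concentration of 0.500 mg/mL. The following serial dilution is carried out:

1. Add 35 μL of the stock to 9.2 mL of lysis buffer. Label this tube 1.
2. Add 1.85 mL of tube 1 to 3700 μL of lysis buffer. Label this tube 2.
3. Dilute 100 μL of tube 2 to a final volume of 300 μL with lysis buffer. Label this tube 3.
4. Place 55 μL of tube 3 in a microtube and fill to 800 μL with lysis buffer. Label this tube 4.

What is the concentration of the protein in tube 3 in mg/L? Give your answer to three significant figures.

0.211 mg/L

Step 1: 35 μL + 9.2 mL = 9235 μL total → factor 9235/35 = 263.86
Step 2: 1.85 mL + 3700 μL = 5.55 mL total → factor 5.55/1.85 = 3
Step 3: 100 μL brought to 300 μL → factor 300/100 = 3
Dilution factor through tube 3 = 263.86 × 3 × 3 = 2374.7
[tube 3] = 0.500 mg/mL / 2374.7 = 0.0002106 mg/mL = 0.211 mg/L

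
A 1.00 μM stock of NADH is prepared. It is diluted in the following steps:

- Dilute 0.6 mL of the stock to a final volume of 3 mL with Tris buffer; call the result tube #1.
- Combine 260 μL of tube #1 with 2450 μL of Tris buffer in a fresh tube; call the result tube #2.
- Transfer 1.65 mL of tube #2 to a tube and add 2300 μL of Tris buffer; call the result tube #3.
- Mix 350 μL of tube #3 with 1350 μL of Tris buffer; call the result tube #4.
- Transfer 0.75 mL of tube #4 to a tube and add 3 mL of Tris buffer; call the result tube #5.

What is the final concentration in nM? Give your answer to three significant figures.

Step 1: 0.6 mL brought to 3 mL → factor 3/0.6 = 5
Step 2: 260 μL + 2450 μL = 2710 μL total → factor 2710/260 = 10.423
Step 3: 1.65 mL + 2300 μL = 3.95 mL total → factor 3.95/1.65 = 2.3939
Step 4: 350 μL + 1350 μL = 1700 μL total → factor 1700/350 = 4.8571
Step 5: 0.75 mL + 3 mL = 3.75 mL total → factor 3.75/0.75 = 5
Overall dilution factor = 5 × 10.423 × 2.3939 × 4.8571 × 5 = 3029.9
Final = 1.00 μM / 3029.9 = 0.0003300 μM = 0.330 nM

0.330 nM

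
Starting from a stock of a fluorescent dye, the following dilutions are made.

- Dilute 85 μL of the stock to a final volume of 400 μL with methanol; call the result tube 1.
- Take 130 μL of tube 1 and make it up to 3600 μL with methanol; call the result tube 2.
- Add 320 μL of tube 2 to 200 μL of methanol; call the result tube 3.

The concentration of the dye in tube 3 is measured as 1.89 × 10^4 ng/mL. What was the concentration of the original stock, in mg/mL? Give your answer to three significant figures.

4.00 mg/mL

Step 1: 85 μL brought to 400 μL → factor 400/85 = 4.7059
Step 2: 130 μL brought to 3600 μL → factor 3600/130 = 27.692
Step 3: 320 μL + 200 μL = 520 μL total → factor 520/320 = 1.625
Overall dilution factor = 4.7059 × 27.692 × 1.625 = 211.76
Stock = 1.89 × 10^4 ng/mL × 211.76 = 4.002 × 10^6 ng/mL = 4.00 mg/mL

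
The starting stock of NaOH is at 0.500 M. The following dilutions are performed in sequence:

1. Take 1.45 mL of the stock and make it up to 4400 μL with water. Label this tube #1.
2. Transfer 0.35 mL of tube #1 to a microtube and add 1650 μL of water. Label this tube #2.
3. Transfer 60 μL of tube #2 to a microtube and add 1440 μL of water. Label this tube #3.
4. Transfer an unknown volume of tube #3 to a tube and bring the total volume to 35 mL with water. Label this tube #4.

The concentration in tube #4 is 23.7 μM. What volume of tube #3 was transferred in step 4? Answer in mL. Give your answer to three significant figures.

0.719 mL

Step 1: 1.45 mL brought to 4400 μL → factor 4.4/1.45 = 3.0345
Step 2: 0.35 mL + 1650 μL = 2 mL total → factor 2/0.35 = 5.7143
Step 3: 60 μL + 1440 μL = 1500 μL total → factor 1500/60 = 25
Step 4: v brought to 35 mL → factor = 35 mL/v
Product of known-step factors = 433.5
Overall factor = 0.500 M / (23.7 μM) = 21097
Step-4 factor = 21097 / 433.5 = 48.667
v = 35 mL / 48.667 = 0.719 mL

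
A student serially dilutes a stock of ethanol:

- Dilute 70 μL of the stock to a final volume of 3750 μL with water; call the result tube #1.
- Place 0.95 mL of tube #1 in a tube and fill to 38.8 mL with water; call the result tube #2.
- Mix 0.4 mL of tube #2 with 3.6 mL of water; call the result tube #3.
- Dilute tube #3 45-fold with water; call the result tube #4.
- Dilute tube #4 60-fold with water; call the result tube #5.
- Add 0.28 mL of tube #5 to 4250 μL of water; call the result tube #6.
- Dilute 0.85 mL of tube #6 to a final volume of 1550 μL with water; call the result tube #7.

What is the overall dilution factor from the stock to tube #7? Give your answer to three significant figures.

Step 1: 70 μL brought to 3750 μL → factor 3750/70 = 53.571
Step 2: 0.95 mL brought to 38.8 mL → factor 38.8/0.95 = 40.842
Step 3: 0.4 mL + 3.6 mL = 4 mL total → factor 4/0.4 = 10
Step 4: 45-fold → factor 45
Step 5: 60-fold → factor 60
Step 6: 0.28 mL + 4250 μL = 4.53 mL total → factor 4.53/0.28 = 16.179
Step 7: 0.85 mL brought to 1550 μL → factor 1.55/0.85 = 1.8235
Overall dilution factor = 53.571 × 40.842 × 10 × 45 × 60 × 16.179 × 1.8235 = 1.7428 × 10^9

1.74 × 10^9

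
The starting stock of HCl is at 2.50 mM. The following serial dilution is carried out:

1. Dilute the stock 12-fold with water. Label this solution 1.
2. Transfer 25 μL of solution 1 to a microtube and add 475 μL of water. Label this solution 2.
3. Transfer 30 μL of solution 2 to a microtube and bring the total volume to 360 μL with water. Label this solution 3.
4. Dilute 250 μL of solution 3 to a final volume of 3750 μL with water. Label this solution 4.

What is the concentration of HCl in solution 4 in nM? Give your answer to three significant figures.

57.9 nM

Step 1: 12-fold → factor 12
Step 2: 25 μL + 475 μL = 500 μL total → factor 500/25 = 20
Step 3: 30 μL brought to 360 μL → factor 360/30 = 12
Step 4: 250 μL brought to 3750 μL → factor 3750/250 = 15
Dilution factor through solution 4 = 12 × 20 × 12 × 15 = 43200
[solution 4] = 2.50 mM / 43200 = 5.787 × 10^-5 mM = 57.9 nM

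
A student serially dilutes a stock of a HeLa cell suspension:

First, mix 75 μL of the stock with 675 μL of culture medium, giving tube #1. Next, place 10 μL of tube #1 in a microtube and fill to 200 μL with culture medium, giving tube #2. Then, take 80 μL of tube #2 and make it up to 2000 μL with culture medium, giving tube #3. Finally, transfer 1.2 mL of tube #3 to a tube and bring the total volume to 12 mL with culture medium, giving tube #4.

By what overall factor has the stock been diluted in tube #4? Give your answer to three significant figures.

5.00 × 10^4

Step 1: 75 μL + 675 μL = 750 μL total → factor 750/75 = 10
Step 2: 10 μL brought to 200 μL → factor 200/10 = 20
Step 3: 80 μL brought to 2000 μL → factor 2000/80 = 25
Step 4: 1.2 mL brought to 12 mL → factor 12/1.2 = 10
Overall dilution factor = 10 × 20 × 25 × 10 = 50000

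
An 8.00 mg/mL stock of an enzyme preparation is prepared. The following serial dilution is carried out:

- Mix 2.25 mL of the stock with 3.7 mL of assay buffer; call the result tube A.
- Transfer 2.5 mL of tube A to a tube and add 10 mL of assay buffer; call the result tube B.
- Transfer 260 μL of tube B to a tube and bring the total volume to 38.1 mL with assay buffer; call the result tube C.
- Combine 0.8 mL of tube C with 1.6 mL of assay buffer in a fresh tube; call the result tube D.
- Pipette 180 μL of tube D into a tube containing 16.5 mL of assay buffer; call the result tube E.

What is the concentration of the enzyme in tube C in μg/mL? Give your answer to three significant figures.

4.13 μg/mL

Step 1: 2.25 mL + 3.7 mL = 5.95 mL total → factor 5.95/2.25 = 2.6444
Step 2: 2.5 mL + 10 mL = 12.5 mL total → factor 12.5/2.5 = 5
Step 3: 260 μL brought to 38.1 mL → factor 38100/260 = 146.54
Dilution factor through tube C = 2.6444 × 5 × 146.54 = 1937.6
[tube C] = 8.00 mg/mL / 1937.6 = 0.004129 mg/mL = 4.13 μg/mL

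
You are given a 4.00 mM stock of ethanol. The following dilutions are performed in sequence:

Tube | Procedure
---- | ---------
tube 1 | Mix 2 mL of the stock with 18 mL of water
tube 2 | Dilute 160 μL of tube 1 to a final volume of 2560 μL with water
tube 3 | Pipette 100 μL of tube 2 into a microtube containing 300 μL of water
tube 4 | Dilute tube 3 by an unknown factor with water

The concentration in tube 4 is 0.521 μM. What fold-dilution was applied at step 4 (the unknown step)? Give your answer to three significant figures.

12.0-fold

Step 1: 2 mL + 18 mL = 20 mL total → factor 20/2 = 10
Step 2: 160 μL brought to 2560 μL → factor 2560/160 = 16
Step 3: 100 μL + 300 μL = 400 μL total → factor 400/100 = 4
Step 4: unknown factor x
Product of known-step factors = 640
Overall factor = 4.00 mM / (0.521 μM) = 7677.5
x = 7677.5 / 640 = 12.0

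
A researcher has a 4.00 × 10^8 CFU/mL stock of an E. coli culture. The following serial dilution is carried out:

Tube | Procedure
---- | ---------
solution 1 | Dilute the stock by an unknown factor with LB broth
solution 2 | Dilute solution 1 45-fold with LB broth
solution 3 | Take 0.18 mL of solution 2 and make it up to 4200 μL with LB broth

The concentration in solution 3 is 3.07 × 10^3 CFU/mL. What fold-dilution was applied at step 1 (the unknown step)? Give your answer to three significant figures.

Step 1: unknown factor x
Step 2: 45-fold → factor 45
Step 3: 0.18 mL brought to 4200 μL → factor 4.2/0.18 = 23.333
Product of known-step factors = 1050
Overall factor = 4.00 × 10^8 CFU/mL / (3.07 × 10^3 CFU/mL) = 1.3029 × 10^5
x = 1.3029 × 10^5 / 1050 = 124

124-fold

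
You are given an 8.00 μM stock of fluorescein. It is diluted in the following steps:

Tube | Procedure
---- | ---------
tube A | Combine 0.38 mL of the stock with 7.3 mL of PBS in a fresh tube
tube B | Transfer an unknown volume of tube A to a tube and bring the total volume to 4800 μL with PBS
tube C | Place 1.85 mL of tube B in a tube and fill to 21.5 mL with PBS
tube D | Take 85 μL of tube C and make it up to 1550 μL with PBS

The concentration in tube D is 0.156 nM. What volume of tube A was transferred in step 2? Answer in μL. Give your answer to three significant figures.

Step 1: 0.38 mL + 7.3 mL = 7.68 mL total → factor 7.68/0.38 = 20.211
Step 2: v brought to 4800 μL → factor = 4800 μL/v
Step 3: 1.85 mL brought to 21.5 mL → factor 21.5/1.85 = 11.622
Step 4: 85 μL brought to 1550 μL → factor 1550/85 = 18.235
Product of known-step factors = 4283.1
Overall factor = 8.00 μM / (0.156 nM) = 51282
Step-2 factor = 51282 / 4283.1 = 11.973
v = 4800 μL / 11.973 = 401 μL

401 μL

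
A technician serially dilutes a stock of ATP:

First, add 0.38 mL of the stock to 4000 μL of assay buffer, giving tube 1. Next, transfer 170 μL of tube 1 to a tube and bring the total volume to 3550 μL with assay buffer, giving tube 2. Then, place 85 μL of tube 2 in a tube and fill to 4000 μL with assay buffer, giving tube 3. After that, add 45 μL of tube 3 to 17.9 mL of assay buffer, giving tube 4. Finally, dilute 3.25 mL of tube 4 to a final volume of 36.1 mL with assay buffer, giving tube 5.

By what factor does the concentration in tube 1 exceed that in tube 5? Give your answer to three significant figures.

4.35 × 10^6

Step 1: 0.38 mL + 4000 μL = 4.38 mL total → factor 4.38/0.38 = 11.526
Step 2: 170 μL brought to 3550 μL → factor 3550/170 = 20.882
Step 3: 85 μL brought to 4000 μL → factor 4000/85 = 47.059
Step 4: 45 μL + 17.9 mL = 17945 μL total → factor 17945/45 = 398.78
Step 5: 3.25 mL brought to 36.1 mL → factor 36.1/3.25 = 11.108
Dilution factor to tube 1 = 11.526; to tube 5 = 5.0173 × 10^7
[tube 1]/[tube 5] = (factor to tube 5)/(factor to tube 1) = 5.0173 × 10^7/11.526 = 4.35 × 10^6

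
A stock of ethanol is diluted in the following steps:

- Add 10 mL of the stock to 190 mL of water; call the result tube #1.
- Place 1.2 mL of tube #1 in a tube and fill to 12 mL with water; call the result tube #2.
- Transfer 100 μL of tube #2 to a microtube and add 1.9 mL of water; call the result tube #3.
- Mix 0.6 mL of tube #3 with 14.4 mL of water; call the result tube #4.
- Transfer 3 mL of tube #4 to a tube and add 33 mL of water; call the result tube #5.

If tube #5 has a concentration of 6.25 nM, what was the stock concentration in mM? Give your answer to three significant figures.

Step 1: 10 mL + 190 mL = 200 mL total → factor 200/10 = 20
Step 2: 1.2 mL brought to 12 mL → factor 12/1.2 = 10
Step 3: 100 μL + 1.9 mL = 2000 μL total → factor 2000/100 = 20
Step 4: 0.6 mL + 14.4 mL = 15 mL total → factor 15/0.6 = 25
Step 5: 3 mL + 33 mL = 36 mL total → factor 36/3 = 12
Overall dilution factor = 20 × 10 × 20 × 25 × 12 = 1.2 × 10^6
Stock = 6.25 nM × 1.2 × 10^6 = 7.500 × 10^6 nM = 7.50 mM

7.50 mM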